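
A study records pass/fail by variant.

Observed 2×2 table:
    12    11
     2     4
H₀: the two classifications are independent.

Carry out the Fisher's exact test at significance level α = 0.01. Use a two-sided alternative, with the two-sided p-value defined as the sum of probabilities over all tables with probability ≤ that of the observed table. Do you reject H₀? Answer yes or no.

Margins: r₁=23, r₂=6, c₁=14, c₂=15, n=29
p_obs = C(23,12)·C(6,2)/C(29,14); sum pmf over tables with pmf ≤ p_obs
p-value (two-sided) = 0.65134
At α=0.01: p ≥ α → fail to reject H₀

reject H₀: no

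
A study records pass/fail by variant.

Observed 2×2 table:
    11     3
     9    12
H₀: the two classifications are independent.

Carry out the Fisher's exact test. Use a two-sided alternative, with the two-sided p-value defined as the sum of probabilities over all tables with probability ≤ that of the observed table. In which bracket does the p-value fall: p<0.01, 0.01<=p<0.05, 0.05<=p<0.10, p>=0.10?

p-value bracket: 0.01<=p<0.05

Margins: r₁=14, r₂=21, c₁=20, c₂=15, n=35
p_obs = C(14,11)·C(21,9)/C(35,20); sum pmf over tables with pmf ≤ p_obs
p-value (two-sided) = 0.04614
→ bracket: 0.01<=p<0.05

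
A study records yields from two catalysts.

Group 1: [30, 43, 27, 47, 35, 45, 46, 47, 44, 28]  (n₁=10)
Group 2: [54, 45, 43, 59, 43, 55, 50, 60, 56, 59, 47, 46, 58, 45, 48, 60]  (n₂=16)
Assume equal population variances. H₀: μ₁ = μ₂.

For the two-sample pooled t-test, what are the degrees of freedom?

df = n₁ + n₂ − 2 = 10 + 16 − 2 = 24

degrees of freedom = 24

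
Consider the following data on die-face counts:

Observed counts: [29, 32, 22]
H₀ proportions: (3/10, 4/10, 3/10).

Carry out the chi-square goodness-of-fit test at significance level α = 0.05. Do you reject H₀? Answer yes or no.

n = 83; E_i = n·p_i = [24.90, 33.20, 24.90]
χ² = (29−24.90)²/24.90 + (32−33.20)²/33.20 + (22−24.90)²/24.90 = 1.0562
df = 2
p-value (upper-tail) = 0.58972
At α=0.05: p ≥ α → fail to reject H₀

reject H₀: no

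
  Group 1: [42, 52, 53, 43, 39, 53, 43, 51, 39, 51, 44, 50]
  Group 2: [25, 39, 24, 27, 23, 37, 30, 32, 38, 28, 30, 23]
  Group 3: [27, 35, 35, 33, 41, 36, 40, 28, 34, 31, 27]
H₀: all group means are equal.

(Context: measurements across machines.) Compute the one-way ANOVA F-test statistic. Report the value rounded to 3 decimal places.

test statistic = 32.830

Group means [46.67, 29.67, 33.36], grand mean 36.657
SSB = Σnᵢ(x̄ᵢ−x̄)² = 1908.007; SSW = ΣΣ(x−x̄ᵢ)² = 929.879
MSB = 1908.007/2 = 954.0035; MSW = 929.879/32 = 29.0587
F = MSB/MSW = 32.8302
df = (2, 32)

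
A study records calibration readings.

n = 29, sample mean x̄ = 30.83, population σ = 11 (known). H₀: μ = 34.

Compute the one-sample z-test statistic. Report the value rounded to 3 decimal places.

SE = σ/√n = 11/√29 = 2.0426
z = (x̄−μ₀)/SE = (30.83−34)/2.0426 = -1.5519

test statistic = -1.552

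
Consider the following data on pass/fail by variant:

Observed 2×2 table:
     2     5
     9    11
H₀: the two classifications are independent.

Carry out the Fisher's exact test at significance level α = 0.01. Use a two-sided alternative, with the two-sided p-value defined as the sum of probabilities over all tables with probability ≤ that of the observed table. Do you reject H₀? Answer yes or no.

Margins: r₁=7, r₂=20, c₁=11, c₂=16, n=27
p_obs = C(7,2)·C(20,9)/C(27,11); sum pmf over tables with pmf ≤ p_obs
p-value (two-sided) = 0.66184
At α=0.01: p ≥ α → fail to reject H₀

reject H₀: no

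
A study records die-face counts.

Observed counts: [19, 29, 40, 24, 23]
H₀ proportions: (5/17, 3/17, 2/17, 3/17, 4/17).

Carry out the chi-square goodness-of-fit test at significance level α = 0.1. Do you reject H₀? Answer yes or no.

n = 135; E_i = n·p_i = [39.71, 23.82, 15.88, 23.82, 31.76]
χ² = (19−39.71)²/39.71 + (29−23.82)²/23.82 + (40−15.88)²/15.88 + (24−23.82)²/23.82 + (23−31.76)²/31.76 = 50.9653
df = 4
p-value (upper-tail) = 0.00000
At α=0.1: p < α → reject H₀

reject H₀: yes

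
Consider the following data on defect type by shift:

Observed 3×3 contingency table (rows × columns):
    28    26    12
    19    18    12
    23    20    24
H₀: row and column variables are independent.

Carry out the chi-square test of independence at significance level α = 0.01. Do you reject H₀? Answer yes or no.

reject H₀: no

Row totals [66, 49, 67], col totals [70, 64, 48], n=182
χ² = (28−25.38)²/25.38 + (26−23.21)²/23.21 + (12−17.41)²/17.41 + (19−18.85)²/18.85 + (18−17.23)²/17.23 + (12−12.92)²/12.92 + (23−25.77)²/25.77 + (20−23.56)²/23.56 + (24−17.67)²/17.67 = 5.4890
df = 4
p-value (upper-tail) = 0.24070
At α=0.01: p ≥ α → fail to reject H₀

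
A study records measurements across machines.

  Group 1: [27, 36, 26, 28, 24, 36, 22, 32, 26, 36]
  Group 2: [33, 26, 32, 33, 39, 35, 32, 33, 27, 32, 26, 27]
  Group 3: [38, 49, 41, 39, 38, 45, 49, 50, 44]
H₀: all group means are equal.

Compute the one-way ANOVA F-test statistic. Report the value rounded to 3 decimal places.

test statistic = 25.977

Group means [29.30, 31.25, 43.67], grand mean 34.226
SSB = Σnᵢ(x̄ᵢ−x̄)² = 1151.069; SSW = ΣΣ(x−x̄ᵢ)² = 620.350
MSB = 1151.069/2 = 575.5347; MSW = 620.350/28 = 22.1554
F = MSB/MSW = 25.9772
df = (2, 28)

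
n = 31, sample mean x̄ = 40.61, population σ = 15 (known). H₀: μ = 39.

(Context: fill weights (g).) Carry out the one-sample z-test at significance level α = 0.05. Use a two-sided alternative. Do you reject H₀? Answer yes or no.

reject H₀: no

SE = σ/√n = 15/√31 = 2.6941
z = (x̄−μ₀)/SE = (40.61−39)/2.6941 = 0.5976
p-value (two-sided) = 0.55010
At α=0.05: p ≥ α → fail to reject H₀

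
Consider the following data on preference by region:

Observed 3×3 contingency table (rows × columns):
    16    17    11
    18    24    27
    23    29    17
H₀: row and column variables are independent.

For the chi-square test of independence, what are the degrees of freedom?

df = (r−1)(c−1) = (3−1)·(3−1) = 4

degrees of freedom = 4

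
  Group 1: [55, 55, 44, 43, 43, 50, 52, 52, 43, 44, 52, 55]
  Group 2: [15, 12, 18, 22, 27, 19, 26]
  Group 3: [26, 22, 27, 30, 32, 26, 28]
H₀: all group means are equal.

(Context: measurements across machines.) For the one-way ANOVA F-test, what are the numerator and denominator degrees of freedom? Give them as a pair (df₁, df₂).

degrees of freedom = [2, 23]

k = 3 groups, N = 26 total
df = (k−1, N−k) = (3−1, 26−3) = (2, 23)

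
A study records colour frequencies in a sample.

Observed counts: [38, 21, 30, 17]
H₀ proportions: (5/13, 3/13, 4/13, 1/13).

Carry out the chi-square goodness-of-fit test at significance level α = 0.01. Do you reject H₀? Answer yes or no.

n = 106; E_i = n·p_i = [40.77, 24.46, 32.62, 8.15]
χ² = (38−40.77)²/40.77 + (21−24.46)²/24.46 + (30−32.62)²/32.62 + (17−8.15)²/8.15 = 10.4849
df = 3
p-value (upper-tail) = 0.01486
At α=0.01: p ≥ α → fail to reject H₀

reject H₀: no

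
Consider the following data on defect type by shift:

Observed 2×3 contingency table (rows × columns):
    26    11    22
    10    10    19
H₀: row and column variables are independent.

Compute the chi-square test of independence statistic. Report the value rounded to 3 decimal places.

Row totals [59, 39], col totals [36, 21, 41], n=98
χ² = (26−21.67)²/21.67 + (11−12.64)²/12.64 + (22−24.68)²/24.68 + (10−14.33)²/14.33 + (10−8.36)²/8.36 + (19−16.32)²/16.32 = 3.4399
df = 2

test statistic = 3.440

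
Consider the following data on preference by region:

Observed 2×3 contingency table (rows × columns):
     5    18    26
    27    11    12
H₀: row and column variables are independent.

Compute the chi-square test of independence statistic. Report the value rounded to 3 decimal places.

test statistic = 21.965

Row totals [49, 50], col totals [32, 29, 38], n=99
χ² = (5−15.84)²/15.84 + (18−14.35)²/14.35 + (26−18.81)²/18.81 + (27−16.16)²/16.16 + (11−14.65)²/14.65 + (12−19.19)²/19.19 = 21.9647
df = 2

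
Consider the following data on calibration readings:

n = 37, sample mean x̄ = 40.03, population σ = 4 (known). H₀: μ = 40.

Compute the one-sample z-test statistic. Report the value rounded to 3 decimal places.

test statistic = 0.046

SE = σ/√n = 4/√37 = 0.6576
z = (x̄−μ₀)/SE = (40.03−40)/0.6576 = 0.0456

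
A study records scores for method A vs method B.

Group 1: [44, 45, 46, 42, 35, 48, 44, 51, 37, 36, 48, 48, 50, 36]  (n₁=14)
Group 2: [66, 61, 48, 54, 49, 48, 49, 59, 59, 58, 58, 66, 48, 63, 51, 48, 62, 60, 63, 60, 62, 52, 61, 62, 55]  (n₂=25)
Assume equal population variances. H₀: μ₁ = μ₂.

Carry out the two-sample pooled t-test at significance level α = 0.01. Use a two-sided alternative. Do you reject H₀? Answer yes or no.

x̄₁=43.571, s₁=5.529, n₁=14
x̄₂=56.880, s₂=6.105, n₂=25
s_p² = [13·5.529² + 24·6.105²]/37 = 34.9208
SE = √(s_p²·(1/14+1/25)) = 1.9726
t = (43.571−56.880)/1.9726 = -6.7467
df = 37
p-value (two-sided) = 0.00000
At α=0.01: p < α → reject H₀

reject H₀: yes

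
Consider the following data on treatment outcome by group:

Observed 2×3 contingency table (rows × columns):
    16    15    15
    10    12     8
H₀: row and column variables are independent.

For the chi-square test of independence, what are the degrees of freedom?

df = (r−1)(c−1) = (2−1)·(3−1) = 2

degrees of freedom = 2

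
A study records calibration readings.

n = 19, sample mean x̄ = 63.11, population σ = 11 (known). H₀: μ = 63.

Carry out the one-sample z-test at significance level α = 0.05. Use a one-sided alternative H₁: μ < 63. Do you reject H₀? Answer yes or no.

SE = σ/√n = 11/√19 = 2.5236
z = (x̄−μ₀)/SE = (63.11−63)/2.5236 = 0.0436
p-value (one-sided, H₁ less) = 0.51738
At α=0.05: p ≥ α → fail to reject H₀

reject H₀: no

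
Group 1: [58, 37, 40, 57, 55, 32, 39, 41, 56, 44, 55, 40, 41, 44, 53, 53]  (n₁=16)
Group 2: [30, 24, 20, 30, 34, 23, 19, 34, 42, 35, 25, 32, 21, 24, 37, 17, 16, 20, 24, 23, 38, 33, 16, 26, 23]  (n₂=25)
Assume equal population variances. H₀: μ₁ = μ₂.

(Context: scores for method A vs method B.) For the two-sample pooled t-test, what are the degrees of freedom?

df = n₁ + n₂ − 2 = 16 + 25 − 2 = 39

degrees of freedom = 39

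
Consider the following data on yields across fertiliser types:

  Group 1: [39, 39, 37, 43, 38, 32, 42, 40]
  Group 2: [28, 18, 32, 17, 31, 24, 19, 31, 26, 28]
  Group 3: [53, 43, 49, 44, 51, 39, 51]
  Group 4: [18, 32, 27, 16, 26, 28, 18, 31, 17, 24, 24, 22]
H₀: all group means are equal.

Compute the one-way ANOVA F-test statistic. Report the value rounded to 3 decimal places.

test statistic = 41.734

Group means [38.75, 25.40, 47.14, 23.58], grand mean 31.811
SSB = Σnᵢ(x̄ᵢ−x̄)² = 3254.002; SSW = ΣΣ(x−x̄ᵢ)² = 857.674
MSB = 3254.002/3 = 1084.6673; MSW = 857.674/33 = 25.9901
F = MSB/MSW = 41.7338
df = (3, 33)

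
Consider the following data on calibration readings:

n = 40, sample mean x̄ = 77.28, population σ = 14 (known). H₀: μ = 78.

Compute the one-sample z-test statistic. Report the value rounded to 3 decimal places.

test statistic = -0.325

SE = σ/√n = 14/√40 = 2.2136
z = (x̄−μ₀)/SE = (77.28−78)/2.2136 = -0.3253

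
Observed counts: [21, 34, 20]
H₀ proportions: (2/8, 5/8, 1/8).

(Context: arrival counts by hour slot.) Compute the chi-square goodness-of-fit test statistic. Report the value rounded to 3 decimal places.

test statistic = 15.848

n = 75; E_i = n·p_i = [18.75, 46.88, 9.38]
χ² = (21−18.75)²/18.75 + (34−46.88)²/46.88 + (20−9.38)²/9.38 = 15.8480
df = 2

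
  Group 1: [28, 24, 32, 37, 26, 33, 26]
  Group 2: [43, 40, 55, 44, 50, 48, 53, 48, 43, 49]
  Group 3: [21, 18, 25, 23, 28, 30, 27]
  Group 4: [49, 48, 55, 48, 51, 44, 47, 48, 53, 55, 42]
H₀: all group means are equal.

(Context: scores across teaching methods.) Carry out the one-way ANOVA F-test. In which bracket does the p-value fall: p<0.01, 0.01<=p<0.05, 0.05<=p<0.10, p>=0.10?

p-value bracket: p<0.01

Group means [29.43, 47.30, 24.57, 49.09], grand mean 39.743
SSB = Σnᵢ(x̄ᵢ−x̄)² = 3888.248; SSW = ΣΣ(x−x̄ᵢ)² = 614.438
MSB = 3888.248/3 = 1296.0827; MSW = 614.438/31 = 19.8206
F = MSB/MSW = 65.3908
df = (3, 31)
p-value (upper-tail) = 0.00000
→ bracket: p<0.01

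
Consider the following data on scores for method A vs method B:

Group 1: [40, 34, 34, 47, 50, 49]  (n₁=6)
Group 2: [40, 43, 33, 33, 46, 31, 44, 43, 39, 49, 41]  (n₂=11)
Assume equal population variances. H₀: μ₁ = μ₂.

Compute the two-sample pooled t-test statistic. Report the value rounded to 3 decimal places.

x̄₁=42.333, s₁=7.339, n₁=6
x̄₂=40.182, s₂=5.759, n₂=11
s_p² = [5·7.339² + 10·5.759²]/15 = 40.0646
SE = √(s_p²·(1/6+1/11)) = 3.2124
t = (42.333−40.182)/3.2124 = 0.6697
df = 15

test statistic = 0.670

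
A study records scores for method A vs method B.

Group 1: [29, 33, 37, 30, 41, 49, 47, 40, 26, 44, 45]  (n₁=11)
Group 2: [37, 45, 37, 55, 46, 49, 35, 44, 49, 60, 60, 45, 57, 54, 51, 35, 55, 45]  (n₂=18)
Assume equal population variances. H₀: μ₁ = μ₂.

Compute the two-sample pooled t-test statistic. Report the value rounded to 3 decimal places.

x̄₁=38.273, s₁=7.837, n₁=11
x̄₂=47.722, s₂=8.188, n₂=18
s_p² = [10·7.837² + 17·8.188²]/27 = 64.9553
SE = √(s_p²·(1/11+1/18)) = 3.0844
t = (38.273−47.722)/3.0844 = -3.0636
df = 27

test statistic = -3.064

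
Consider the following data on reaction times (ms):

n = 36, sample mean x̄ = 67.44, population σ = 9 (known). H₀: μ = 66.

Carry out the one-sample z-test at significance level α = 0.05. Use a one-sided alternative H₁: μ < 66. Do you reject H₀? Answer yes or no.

SE = σ/√n = 9/√36 = 1.5000
z = (x̄−μ₀)/SE = (67.44−66)/1.5000 = 0.9600
p-value (one-sided, H₁ less) = 0.83147
At α=0.05: p ≥ α → fail to reject H₀

reject H₀: no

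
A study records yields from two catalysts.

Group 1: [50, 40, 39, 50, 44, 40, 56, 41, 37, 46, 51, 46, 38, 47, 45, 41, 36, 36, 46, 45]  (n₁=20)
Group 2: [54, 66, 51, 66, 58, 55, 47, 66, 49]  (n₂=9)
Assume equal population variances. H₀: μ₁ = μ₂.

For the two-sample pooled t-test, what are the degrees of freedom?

df = n₁ + n₂ − 2 = 20 + 9 − 2 = 27

degrees of freedom = 27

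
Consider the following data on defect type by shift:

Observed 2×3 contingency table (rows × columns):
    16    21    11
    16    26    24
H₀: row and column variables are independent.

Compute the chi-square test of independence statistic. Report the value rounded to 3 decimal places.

test statistic = 2.583

Row totals [48, 66], col totals [32, 47, 35], n=114
χ² = (16−13.47)²/13.47 + (21−19.79)²/19.79 + (11−14.74)²/14.74 + (16−18.53)²/18.53 + (26−27.21)²/27.21 + (24−20.26)²/20.26 = 2.5828
df = 2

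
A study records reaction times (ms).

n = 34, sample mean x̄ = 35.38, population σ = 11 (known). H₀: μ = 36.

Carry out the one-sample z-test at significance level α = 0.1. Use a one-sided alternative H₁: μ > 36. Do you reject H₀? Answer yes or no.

reject H₀: no

SE = σ/√n = 11/√34 = 1.8865
z = (x̄−μ₀)/SE = (35.38−36)/1.8865 = -0.3287
p-value (one-sided, H₁ greater) = 0.62879
At α=0.1: p ≥ α → fail to reject H₀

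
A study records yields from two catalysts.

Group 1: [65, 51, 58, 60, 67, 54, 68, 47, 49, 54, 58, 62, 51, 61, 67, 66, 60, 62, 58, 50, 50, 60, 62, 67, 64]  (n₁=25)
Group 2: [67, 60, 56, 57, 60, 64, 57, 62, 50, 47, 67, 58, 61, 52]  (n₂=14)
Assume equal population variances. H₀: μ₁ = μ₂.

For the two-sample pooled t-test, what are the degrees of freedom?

df = n₁ + n₂ − 2 = 25 + 14 − 2 = 37

degrees of freedom = 37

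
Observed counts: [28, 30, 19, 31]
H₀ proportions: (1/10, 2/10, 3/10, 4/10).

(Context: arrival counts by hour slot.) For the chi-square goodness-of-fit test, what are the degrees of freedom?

degrees of freedom = 3

df = k − 1 = 4 − 1 = 3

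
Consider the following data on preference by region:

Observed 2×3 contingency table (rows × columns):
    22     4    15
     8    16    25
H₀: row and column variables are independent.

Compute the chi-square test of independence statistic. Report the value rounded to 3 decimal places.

Row totals [41, 49], col totals [30, 20, 40], n=90
χ² = (22−13.67)²/13.67 + (4−9.11)²/9.11 + (15−18.22)²/18.22 + (8−16.33)²/16.33 + (16−10.89)²/10.89 + (25−21.78)²/21.78 = 15.6458
df = 2

test statistic = 15.646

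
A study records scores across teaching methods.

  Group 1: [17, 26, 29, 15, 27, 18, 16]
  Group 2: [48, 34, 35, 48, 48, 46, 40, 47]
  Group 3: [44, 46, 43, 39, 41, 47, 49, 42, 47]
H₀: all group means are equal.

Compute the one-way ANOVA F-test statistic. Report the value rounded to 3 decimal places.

Group means [21.14, 43.25, 44.22], grand mean 37.167
SSB = Σnᵢ(x̄ᵢ−x̄)² = 2541.421; SSW = ΣΣ(x−x̄ᵢ)² = 549.913
MSB = 2541.421/2 = 1270.7103; MSW = 549.913/21 = 26.1863
F = MSB/MSW = 48.5257
df = (2, 21)

test statistic = 48.526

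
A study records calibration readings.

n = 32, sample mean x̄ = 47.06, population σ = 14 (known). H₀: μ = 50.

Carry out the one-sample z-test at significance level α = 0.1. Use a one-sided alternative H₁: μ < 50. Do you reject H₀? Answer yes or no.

SE = σ/√n = 14/√32 = 2.4749
z = (x̄−μ₀)/SE = (47.06−50)/2.4749 = -1.1879
p-value (one-sided, H₁ less) = 0.11743
At α=0.1: p ≥ α → fail to reject H₀

reject H₀: no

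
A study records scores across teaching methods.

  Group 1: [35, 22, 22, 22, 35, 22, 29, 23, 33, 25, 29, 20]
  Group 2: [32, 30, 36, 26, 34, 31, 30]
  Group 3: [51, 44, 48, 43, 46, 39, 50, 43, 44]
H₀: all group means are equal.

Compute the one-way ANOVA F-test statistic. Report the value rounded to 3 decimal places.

Group means [26.42, 31.29, 45.33], grand mean 33.714
SSB = Σnᵢ(x̄ᵢ−x̄)² = 1895.369; SSW = ΣΣ(x−x̄ᵢ)² = 514.345
MSB = 1895.369/2 = 947.6845; MSW = 514.345/25 = 20.5738
F = MSB/MSW = 46.0627
df = (2, 25)

test statistic = 46.063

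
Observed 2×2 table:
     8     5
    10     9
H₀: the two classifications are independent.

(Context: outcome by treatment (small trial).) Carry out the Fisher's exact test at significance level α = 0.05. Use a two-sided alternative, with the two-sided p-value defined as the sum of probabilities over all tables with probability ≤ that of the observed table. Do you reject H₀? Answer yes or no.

Margins: r₁=13, r₂=19, c₁=18, c₂=14, n=32
p_obs = C(13,8)·C(19,10)/C(32,18); sum pmf over tables with pmf ≤ p_obs
p-value (two-sided) = 0.72489
At α=0.05: p ≥ α → fail to reject H₀

reject H₀: no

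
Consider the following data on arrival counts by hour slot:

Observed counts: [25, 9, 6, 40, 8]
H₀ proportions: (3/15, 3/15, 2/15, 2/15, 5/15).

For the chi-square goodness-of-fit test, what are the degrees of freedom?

df = k − 1 = 5 − 1 = 4

degrees of freedom = 4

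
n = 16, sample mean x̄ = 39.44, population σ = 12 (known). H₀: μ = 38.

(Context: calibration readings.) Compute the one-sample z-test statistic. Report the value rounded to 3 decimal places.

SE = σ/√n = 12/√16 = 3.0000
z = (x̄−μ₀)/SE = (39.44−38)/3.0000 = 0.4800

test statistic = 0.480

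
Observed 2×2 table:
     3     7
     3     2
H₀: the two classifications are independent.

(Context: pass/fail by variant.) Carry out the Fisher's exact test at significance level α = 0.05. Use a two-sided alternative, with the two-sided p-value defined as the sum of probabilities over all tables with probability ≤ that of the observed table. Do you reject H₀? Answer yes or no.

reject H₀: no

Margins: r₁=10, r₂=5, c₁=6, c₂=9, n=15
p_obs = C(10,3)·C(5,3)/C(15,6); sum pmf over tables with pmf ≤ p_obs
p-value (two-sided) = 0.32867
At α=0.05: p ≥ α → fail to reject H₀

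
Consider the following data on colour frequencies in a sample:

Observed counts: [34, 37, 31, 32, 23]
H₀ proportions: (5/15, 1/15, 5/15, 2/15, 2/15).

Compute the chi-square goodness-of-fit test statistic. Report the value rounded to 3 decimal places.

test statistic = 88.436

n = 157; E_i = n·p_i = [52.33, 10.47, 52.33, 20.93, 20.93]
χ² = (34−52.33)²/52.33 + (37−10.47)²/10.47 + (31−52.33)²/52.33 + (32−20.93)²/20.93 + (23−20.93)²/20.93 = 88.4363
df = 4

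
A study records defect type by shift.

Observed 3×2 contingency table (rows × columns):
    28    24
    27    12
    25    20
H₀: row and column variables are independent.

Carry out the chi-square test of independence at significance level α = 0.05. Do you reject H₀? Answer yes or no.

Row totals [52, 39, 45], col totals [80, 56], n=136
χ² = (28−30.59)²/30.59 + (24−21.41)²/21.41 + (27−22.94)²/22.94 + (12−16.06)²/16.06 + (25−26.47)²/26.47 + (20−18.53)²/18.53 = 2.4742
df = 2
p-value (upper-tail) = 0.29022
At α=0.05: p ≥ α → fail to reject H₀

reject H₀: no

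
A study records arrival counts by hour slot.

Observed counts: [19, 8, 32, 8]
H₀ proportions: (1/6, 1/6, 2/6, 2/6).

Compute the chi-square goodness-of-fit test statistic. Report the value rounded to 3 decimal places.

n = 67; E_i = n·p_i = [11.17, 11.17, 22.33, 22.33]
χ² = (19−11.17)²/11.17 + (8−11.17)²/11.17 + (32−22.33)²/22.33 + (8−22.33)²/22.33 = 19.7761
df = 3

test statistic = 19.776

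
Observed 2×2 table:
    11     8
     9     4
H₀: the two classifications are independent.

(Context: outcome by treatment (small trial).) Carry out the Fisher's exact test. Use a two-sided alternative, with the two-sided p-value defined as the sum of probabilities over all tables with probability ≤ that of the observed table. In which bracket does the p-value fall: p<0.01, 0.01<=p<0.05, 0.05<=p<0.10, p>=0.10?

Margins: r₁=19, r₂=13, c₁=20, c₂=12, n=32
p_obs = C(19,11)·C(13,9)/C(32,20); sum pmf over tables with pmf ≤ p_obs
p-value (two-sided) = 0.71279
→ bracket: p>=0.10

p-value bracket: p>=0.10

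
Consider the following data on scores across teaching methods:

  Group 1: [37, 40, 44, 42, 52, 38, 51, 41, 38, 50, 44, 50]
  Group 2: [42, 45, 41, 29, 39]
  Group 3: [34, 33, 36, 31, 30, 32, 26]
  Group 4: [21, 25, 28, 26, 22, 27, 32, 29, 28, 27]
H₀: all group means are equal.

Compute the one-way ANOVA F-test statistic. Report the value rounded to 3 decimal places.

Group means [43.92, 39.20, 31.71, 26.50], grand mean 35.588
SSB = Σnᵢ(x̄ᵢ−x̄)² = 1828.590; SSW = ΣΣ(x−x̄ᵢ)² = 639.645
MSB = 1828.590/3 = 609.5300; MSW = 639.645/30 = 21.3215
F = MSB/MSW = 28.5876
df = (3, 30)

test statistic = 28.588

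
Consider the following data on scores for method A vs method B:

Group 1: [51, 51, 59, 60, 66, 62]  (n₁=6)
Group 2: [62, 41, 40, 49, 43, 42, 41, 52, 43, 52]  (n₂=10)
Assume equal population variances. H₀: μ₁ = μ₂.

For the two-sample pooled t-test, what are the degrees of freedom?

df = n₁ + n₂ − 2 = 6 + 10 − 2 = 14

degrees of freedom = 14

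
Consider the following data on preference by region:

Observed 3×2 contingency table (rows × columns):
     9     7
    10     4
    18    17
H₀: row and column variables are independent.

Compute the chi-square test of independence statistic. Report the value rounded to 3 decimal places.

Row totals [16, 14, 35], col totals [37, 28], n=65
χ² = (9−9.11)²/9.11 + (7−6.89)²/6.89 + (10−7.97)²/7.97 + (4−6.03)²/6.03 + (18−19.92)²/19.92 + (17−15.08)²/15.08 = 1.6352
df = 2

test statistic = 1.635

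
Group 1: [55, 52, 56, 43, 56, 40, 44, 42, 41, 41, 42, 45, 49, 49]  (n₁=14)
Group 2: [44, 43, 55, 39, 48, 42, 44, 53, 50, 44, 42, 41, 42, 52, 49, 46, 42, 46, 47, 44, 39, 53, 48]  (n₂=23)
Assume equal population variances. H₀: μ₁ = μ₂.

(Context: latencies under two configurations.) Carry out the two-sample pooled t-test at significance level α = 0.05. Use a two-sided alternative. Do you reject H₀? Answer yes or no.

reject H₀: no

x̄₁=46.786, s₁=5.938, n₁=14
x̄₂=45.783, s₂=4.572, n₂=23
s_p² = [13·5.938² + 22·4.572²]/35 = 26.2363
SE = √(s_p²·(1/14+1/23)) = 1.7363
t = (46.786−45.783)/1.7363 = 0.5777
df = 35
p-value (two-sided) = 0.56715
At α=0.05: p ≥ α → fail to reject H₀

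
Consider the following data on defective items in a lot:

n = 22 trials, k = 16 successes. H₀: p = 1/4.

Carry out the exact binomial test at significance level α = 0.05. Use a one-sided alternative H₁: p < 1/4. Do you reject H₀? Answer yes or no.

Exact binomial: n=22, k=16, p₀=1/4=0.2500
P(X≤16) from Σ C(n,i)·p₀^i·(1−p₀)^(n−i)
p-value (one-sided, H₁ less) = 1.00000
At α=0.05: p ≥ α → fail to reject H₀

reject H₀: no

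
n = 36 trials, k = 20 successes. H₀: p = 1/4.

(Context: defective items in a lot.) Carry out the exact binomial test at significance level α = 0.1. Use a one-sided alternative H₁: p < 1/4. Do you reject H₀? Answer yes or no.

Exact binomial: n=36, k=20, p₀=1/4=0.2500
P(X≤20) from Σ C(n,i)·p₀^i·(1−p₀)^(n−i)
p-value (one-sided, H₁ less) = 0.99998
At α=0.1: p ≥ α → fail to reject H₀

reject H₀: no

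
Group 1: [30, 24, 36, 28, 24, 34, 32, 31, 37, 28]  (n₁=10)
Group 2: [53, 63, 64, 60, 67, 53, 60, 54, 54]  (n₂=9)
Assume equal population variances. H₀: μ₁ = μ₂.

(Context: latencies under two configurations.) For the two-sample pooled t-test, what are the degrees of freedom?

degrees of freedom = 17

df = n₁ + n₂ − 2 = 10 + 9 − 2 = 17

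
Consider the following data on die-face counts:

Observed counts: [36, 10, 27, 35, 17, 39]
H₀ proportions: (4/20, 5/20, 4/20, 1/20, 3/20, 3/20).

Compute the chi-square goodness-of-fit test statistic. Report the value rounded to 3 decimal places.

test statistic = 123.144

n = 164; E_i = n·p_i = [32.80, 41.00, 32.80, 8.20, 24.60, 24.60]
χ² = (36−32.80)²/32.80 + (10−41.00)²/41.00 + (27−32.80)²/32.80 + (35−8.20)²/8.20 + (17−24.60)²/24.60 + (39−24.60)²/24.60 = 123.1443
df = 5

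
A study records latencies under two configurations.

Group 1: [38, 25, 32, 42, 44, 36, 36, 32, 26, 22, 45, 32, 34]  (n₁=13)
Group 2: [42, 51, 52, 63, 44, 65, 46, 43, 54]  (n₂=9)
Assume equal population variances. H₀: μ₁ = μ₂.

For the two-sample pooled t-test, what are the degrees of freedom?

degrees of freedom = 20

df = n₁ + n₂ − 2 = 13 + 9 − 2 = 20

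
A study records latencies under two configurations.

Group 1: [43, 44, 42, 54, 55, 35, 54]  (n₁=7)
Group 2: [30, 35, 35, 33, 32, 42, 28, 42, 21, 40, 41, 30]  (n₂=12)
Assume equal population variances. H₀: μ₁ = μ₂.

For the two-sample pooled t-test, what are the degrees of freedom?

df = n₁ + n₂ − 2 = 7 + 12 − 2 = 17

degrees of freedom = 17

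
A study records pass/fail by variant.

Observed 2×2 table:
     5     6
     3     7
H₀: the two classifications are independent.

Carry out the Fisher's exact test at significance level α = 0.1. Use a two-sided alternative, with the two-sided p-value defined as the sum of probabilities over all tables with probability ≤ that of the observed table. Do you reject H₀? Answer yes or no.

reject H₀: no

Margins: r₁=11, r₂=10, c₁=8, c₂=13, n=21
p_obs = C(11,5)·C(10,3)/C(21,8); sum pmf over tables with pmf ≤ p_obs
p-value (two-sided) = 0.65944
At α=0.1: p ≥ α → fail to reject H₀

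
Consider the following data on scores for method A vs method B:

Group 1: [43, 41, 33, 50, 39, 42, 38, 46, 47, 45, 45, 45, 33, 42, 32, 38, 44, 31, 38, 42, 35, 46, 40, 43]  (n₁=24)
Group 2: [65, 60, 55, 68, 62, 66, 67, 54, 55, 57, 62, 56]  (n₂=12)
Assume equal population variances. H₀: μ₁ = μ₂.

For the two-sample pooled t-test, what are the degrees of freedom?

degrees of freedom = 34

df = n₁ + n₂ − 2 = 24 + 12 − 2 = 34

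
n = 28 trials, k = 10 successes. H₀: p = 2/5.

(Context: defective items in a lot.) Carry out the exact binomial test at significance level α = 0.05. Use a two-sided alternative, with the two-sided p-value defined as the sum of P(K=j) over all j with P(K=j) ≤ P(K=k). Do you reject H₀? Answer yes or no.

Exact binomial: n=28, k=10, p₀=2/5=0.4000
P(X=j) = C(n,j)·p₀^j·(1−p₀)^(n−j); p = Σ P(X=j) over j with P(X=j) ≤ P(X=10)
p-value (two-sided) = 0.70356
At α=0.05: p ≥ α → fail to reject H₀

reject H₀: no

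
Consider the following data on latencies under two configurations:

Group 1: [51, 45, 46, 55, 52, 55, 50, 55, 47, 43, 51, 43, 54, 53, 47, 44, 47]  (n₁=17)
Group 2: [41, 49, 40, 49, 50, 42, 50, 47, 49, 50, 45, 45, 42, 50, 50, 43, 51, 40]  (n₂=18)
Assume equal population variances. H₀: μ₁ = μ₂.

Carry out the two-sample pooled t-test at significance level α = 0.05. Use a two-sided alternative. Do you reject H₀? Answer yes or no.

x̄₁=49.294, s₁=4.327, n₁=17
x̄₂=46.278, s₂=3.997, n₂=18
s_p² = [16·4.327² + 17·3.997²]/33 = 17.3073
SE = √(s_p²·(1/17+1/18)) = 1.4070
t = (49.294−46.278)/1.4070 = 2.1438
df = 33
p-value (two-sided) = 0.03951
At α=0.05: p < α → reject H₀

reject H₀: yes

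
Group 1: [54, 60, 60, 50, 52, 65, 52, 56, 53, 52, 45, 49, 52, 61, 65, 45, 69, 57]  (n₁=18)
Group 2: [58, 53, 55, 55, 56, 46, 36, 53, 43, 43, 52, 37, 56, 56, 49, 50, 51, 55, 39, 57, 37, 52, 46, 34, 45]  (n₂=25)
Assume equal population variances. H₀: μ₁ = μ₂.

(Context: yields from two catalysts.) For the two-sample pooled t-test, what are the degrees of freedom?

degrees of freedom = 41

df = n₁ + n₂ − 2 = 18 + 25 − 2 = 41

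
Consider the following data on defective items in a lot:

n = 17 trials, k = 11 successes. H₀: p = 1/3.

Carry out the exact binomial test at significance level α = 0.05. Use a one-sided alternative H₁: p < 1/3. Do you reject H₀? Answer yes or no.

reject H₀: no

Exact binomial: n=17, k=11, p₀=1/3=0.3333
P(X≤11) from Σ C(n,i)·p₀^i·(1−p₀)^(n−i)
p-value (one-sided, H₁ less) = 0.99813
At α=0.05: p ≥ α → fail to reject H₀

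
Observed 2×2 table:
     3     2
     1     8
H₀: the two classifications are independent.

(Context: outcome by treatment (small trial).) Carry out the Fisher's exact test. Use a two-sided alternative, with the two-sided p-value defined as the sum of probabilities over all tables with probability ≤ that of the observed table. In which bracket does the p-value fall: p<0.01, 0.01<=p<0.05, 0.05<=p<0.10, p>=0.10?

Margins: r₁=5, r₂=9, c₁=4, c₂=10, n=14
p_obs = C(5,3)·C(9,1)/C(14,4); sum pmf over tables with pmf ≤ p_obs
p-value (two-sided) = 0.09491
→ bracket: 0.05<=p<0.10

p-value bracket: 0.05<=p<0.10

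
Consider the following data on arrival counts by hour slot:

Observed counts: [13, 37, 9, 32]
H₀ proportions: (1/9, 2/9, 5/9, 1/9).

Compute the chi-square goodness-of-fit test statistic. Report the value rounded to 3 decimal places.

test statistic = 96.289

n = 91; E_i = n·p_i = [10.11, 20.22, 50.56, 10.11]
χ² = (13−10.11)²/10.11 + (37−20.22)²/20.22 + (9−50.56)²/50.56 + (32−10.11)²/10.11 = 96.2890
df = 3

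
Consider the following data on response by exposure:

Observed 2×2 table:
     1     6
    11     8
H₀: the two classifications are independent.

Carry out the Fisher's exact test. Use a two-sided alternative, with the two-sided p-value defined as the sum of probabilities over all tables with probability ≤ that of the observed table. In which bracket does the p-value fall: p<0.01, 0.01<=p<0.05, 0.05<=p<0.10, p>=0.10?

p-value bracket: 0.05<=p<0.10

Margins: r₁=7, r₂=19, c₁=12, c₂=14, n=26
p_obs = C(7,1)·C(19,11)/C(26,12); sum pmf over tables with pmf ≤ p_obs
p-value (two-sided) = 0.08087
→ bracket: 0.05<=p<0.10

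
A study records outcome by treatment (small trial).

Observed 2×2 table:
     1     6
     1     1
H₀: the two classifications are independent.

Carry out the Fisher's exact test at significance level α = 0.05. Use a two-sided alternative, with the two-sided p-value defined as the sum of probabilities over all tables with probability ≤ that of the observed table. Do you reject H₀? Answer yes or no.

Margins: r₁=7, r₂=2, c₁=2, c₂=7, n=9
p_obs = C(7,1)·C(2,1)/C(9,2); sum pmf over tables with pmf ≤ p_obs
p-value (two-sided) = 0.41667
At α=0.05: p ≥ α → fail to reject H₀

reject H₀: no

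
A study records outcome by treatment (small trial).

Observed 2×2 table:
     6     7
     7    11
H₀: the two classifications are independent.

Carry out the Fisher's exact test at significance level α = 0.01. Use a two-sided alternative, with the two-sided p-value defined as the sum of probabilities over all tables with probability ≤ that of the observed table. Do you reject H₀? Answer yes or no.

Margins: r₁=13, r₂=18, c₁=13, c₂=18, n=31
p_obs = C(13,6)·C(18,7)/C(31,13); sum pmf over tables with pmf ≤ p_obs
p-value (two-sided) = 0.72695
At α=0.01: p ≥ α → fail to reject H₀

reject H₀: no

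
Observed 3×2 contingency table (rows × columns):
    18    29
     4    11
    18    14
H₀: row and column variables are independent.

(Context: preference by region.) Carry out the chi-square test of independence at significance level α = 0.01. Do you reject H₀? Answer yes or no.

Row totals [47, 15, 32], col totals [40, 54], n=94
χ² = (18−20.00)²/20.00 + (29−27.00)²/27.00 + (4−6.38)²/6.38 + (11−8.62)²/8.62 + (18−13.62)²/13.62 + (14−18.38)²/18.38 = 4.3526
df = 2
p-value (upper-tail) = 0.11346
At α=0.01: p ≥ α → fail to reject H₀

reject H₀: no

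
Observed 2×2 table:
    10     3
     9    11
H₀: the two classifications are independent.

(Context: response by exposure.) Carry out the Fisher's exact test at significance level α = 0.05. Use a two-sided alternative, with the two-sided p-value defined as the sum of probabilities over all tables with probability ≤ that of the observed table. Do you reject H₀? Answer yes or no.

reject H₀: no

Margins: r₁=13, r₂=20, c₁=19, c₂=14, n=33
p_obs = C(13,10)·C(20,9)/C(33,19); sum pmf over tables with pmf ≤ p_obs
p-value (two-sided) = 0.08729
At α=0.05: p ≥ α → fail to reject H₀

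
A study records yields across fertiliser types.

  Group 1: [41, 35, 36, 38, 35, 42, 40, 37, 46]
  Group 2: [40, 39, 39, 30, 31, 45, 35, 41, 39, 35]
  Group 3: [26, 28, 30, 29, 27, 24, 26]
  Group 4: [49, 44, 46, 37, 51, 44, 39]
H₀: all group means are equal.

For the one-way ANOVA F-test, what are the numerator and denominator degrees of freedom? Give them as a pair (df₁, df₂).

k = 4 groups, N = 33 total
df = (k−1, N−k) = (4−1, 33−4) = (3, 29)

degrees of freedom = [3, 29]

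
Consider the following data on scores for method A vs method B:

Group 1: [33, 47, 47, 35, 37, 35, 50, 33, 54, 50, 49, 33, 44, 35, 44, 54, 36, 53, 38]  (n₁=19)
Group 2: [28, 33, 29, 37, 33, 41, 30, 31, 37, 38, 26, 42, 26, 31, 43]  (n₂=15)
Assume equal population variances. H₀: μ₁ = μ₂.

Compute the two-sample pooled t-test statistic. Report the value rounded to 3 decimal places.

test statistic = 3.654

x̄₁=42.474, s₁=7.841, n₁=19
x̄₂=33.667, s₂=5.678, n₂=15
s_p² = [18·7.841² + 14·5.678²]/32 = 48.6897
SE = √(s_p²·(1/19+1/15)) = 2.4101
t = (42.474−33.667)/2.4101 = 3.6542
df = 32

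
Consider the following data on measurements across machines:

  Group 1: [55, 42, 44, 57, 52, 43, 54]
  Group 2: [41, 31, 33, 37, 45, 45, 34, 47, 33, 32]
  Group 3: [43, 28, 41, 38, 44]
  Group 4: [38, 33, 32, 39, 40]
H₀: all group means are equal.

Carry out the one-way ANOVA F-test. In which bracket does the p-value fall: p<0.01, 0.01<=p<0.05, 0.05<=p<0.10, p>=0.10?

p-value bracket: p<0.01

Group means [49.57, 37.80, 38.80, 36.40], grand mean 40.778
SSB = Σnᵢ(x̄ᵢ−x̄)² = 745.352; SSW = ΣΣ(x−x̄ᵢ)² = 801.314
MSB = 745.352/3 = 248.4508; MSW = 801.314/23 = 34.8398
F = MSB/MSW = 7.1312
df = (3, 23)
p-value (upper-tail) = 0.00148
→ bracket: p<0.01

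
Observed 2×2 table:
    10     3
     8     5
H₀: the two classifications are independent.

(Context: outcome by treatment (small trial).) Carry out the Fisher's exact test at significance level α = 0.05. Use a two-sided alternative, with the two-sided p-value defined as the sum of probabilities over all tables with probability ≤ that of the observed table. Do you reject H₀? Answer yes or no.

Margins: r₁=13, r₂=13, c₁=18, c₂=8, n=26
p_obs = C(13,10)·C(13,8)/C(26,18); sum pmf over tables with pmf ≤ p_obs
p-value (two-sided) = 0.67277
At α=0.05: p ≥ α → fail to reject H₀

reject H₀: no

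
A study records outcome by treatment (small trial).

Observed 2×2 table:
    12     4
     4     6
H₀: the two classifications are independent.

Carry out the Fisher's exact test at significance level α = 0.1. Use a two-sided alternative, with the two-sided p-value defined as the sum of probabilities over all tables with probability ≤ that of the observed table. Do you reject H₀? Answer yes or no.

reject H₀: no

Margins: r₁=16, r₂=10, c₁=16, c₂=10, n=26
p_obs = C(16,12)·C(10,4)/C(26,16); sum pmf over tables with pmf ≤ p_obs
p-value (two-sided) = 0.10870
At α=0.1: p ≥ α → fail to reject H₀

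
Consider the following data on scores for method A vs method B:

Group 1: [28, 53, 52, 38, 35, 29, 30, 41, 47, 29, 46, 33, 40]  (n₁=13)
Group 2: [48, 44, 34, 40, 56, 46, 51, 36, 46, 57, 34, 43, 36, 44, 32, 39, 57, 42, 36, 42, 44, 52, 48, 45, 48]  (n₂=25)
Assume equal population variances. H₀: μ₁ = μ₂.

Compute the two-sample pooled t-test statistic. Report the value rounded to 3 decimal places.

x̄₁=38.538, s₁=8.828, n₁=13
x̄₂=44.000, s₂=7.182, n₂=25
s_p² = [12·8.828² + 24·7.182²]/36 = 60.3675
SE = √(s_p²·(1/13+1/25)) = 2.6568
t = (38.538−44.000)/2.6568 = -2.0557
df = 36

test statistic = -2.056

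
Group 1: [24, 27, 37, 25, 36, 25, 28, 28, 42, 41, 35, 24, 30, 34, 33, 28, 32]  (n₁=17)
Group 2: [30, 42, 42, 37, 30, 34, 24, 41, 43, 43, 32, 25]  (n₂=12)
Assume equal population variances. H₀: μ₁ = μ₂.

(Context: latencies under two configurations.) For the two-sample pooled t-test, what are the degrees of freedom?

degrees of freedom = 27

df = n₁ + n₂ − 2 = 17 + 12 − 2 = 27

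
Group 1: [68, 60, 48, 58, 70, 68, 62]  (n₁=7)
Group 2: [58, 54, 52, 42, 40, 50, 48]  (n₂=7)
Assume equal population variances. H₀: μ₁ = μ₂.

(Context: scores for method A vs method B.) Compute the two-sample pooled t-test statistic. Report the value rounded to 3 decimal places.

test statistic = 3.405

x̄₁=62.000, s₁=7.659, n₁=7
x̄₂=49.143, s₂=6.414, n₂=7
s_p² = [6·7.659² + 6·6.414²]/12 = 49.9048
SE = √(s_p²·(1/7+1/7)) = 3.7760
t = (62.000−49.143)/3.7760 = 3.4049
df = 12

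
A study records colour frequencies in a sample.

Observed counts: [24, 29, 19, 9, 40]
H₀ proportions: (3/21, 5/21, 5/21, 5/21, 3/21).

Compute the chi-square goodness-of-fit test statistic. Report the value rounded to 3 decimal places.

n = 121; E_i = n·p_i = [17.29, 28.81, 28.81, 28.81, 17.29]
χ² = (24−17.29)²/17.29 + (29−28.81)²/28.81 + (19−28.81)²/28.81 + (9−28.81)²/28.81 + (40−17.29)²/17.29 = 49.4182
df = 4

test statistic = 49.418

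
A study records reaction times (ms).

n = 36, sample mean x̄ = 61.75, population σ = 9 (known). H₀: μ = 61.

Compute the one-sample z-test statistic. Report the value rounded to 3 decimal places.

SE = σ/√n = 9/√36 = 1.5000
z = (x̄−μ₀)/SE = (61.75−61)/1.5000 = 0.5000

test statistic = 0.500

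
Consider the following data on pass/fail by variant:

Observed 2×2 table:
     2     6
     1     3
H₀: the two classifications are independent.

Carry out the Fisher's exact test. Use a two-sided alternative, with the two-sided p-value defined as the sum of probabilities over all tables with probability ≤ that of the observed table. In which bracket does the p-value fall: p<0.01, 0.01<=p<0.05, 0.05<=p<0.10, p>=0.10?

p-value bracket: p>=0.10

Margins: r₁=8, r₂=4, c₁=3, c₂=9, n=12
p_obs = C(8,2)·C(4,1)/C(12,3); sum pmf over tables with pmf ≤ p_obs
p-value (two-sided) = 1.00000
→ bracket: p>=0.10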